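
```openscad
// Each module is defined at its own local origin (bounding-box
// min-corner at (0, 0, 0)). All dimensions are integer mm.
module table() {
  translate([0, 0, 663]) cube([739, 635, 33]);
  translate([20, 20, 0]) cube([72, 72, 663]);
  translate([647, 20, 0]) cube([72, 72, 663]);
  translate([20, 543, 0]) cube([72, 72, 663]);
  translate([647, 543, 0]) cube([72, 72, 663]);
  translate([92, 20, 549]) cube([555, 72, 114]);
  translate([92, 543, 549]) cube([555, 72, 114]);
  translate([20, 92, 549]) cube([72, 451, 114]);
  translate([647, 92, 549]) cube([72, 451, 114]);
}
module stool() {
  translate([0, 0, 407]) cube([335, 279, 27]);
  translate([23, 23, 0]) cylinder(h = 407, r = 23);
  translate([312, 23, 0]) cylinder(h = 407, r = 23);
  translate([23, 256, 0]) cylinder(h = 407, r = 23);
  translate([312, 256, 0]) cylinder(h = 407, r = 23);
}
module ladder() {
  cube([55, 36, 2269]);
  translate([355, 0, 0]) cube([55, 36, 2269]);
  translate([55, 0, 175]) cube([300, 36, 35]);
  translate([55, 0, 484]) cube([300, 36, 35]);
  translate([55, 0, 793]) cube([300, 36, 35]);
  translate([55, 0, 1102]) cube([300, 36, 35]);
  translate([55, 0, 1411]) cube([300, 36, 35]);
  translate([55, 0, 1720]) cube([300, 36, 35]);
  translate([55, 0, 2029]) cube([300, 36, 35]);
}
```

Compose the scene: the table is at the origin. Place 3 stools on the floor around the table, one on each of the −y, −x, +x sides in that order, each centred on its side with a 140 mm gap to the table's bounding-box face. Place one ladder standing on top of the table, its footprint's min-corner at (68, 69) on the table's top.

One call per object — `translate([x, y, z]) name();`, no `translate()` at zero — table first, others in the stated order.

table();
translate([202, -419, 0]) stool();
translate([-475, 178, 0]) stool();
translate([879, 178, 0]) stool();
translate([68, 69, 696]) ladder();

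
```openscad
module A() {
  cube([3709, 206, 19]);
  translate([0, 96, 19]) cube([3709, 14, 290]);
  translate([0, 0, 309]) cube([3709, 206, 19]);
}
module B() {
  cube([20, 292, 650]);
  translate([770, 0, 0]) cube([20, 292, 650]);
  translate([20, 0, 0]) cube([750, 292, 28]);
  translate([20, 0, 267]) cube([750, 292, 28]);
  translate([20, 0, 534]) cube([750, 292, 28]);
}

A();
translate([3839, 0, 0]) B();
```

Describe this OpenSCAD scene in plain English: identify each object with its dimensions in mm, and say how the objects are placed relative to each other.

A is an I-beam lying along x, 3709 mm long. Overall section height 328 mm. Two flanges 206 mm wide (y) and 19 mm thick, one on the floor and one at the top; a web 14 mm thick runs between them, centred on the flange width.

B is an open bookshelf. Two side panels, each 20 mm thick, 292 mm deep and 650 mm tall, stand 790 mm apart (outside-to-outside). Between them sit 3 shelves, each 28 mm thick and 292 mm deep, spanning the full gap between the sides. The bottom shelf rests on the floor (its underside at z = 0) and the clear gap between one shelf's top and the next shelf's underside is 239 mm.

The bookshelf is on the floor beside the I-beam on its +x side.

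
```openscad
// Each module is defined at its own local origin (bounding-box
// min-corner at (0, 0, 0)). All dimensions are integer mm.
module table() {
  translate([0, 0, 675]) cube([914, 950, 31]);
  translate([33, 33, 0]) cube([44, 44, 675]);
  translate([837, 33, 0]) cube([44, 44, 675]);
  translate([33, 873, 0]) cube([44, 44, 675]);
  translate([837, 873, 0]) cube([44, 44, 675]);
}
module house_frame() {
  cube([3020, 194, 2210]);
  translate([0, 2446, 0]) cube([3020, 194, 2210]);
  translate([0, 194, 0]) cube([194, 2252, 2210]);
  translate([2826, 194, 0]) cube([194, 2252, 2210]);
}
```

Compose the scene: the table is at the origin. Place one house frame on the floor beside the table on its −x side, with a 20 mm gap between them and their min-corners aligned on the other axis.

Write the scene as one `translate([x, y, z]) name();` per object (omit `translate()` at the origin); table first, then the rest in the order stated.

table();
translate([-3040, 0, 0]) house_frame();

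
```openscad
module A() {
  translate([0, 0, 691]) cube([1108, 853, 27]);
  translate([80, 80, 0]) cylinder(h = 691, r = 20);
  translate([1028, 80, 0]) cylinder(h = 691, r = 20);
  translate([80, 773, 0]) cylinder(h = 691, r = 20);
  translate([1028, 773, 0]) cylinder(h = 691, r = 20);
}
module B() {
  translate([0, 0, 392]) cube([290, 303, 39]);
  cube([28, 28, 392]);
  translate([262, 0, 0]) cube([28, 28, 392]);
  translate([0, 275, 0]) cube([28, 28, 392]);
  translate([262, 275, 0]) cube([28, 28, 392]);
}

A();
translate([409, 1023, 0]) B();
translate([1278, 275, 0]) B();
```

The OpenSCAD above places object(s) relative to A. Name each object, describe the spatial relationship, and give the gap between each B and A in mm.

Each stool's nearest face is 170 mm from the table's bounding box.

A is a table. B is a stool. Two stools sit around the table at the +y, +x sides. The gap between each stool and the table is 170 mm.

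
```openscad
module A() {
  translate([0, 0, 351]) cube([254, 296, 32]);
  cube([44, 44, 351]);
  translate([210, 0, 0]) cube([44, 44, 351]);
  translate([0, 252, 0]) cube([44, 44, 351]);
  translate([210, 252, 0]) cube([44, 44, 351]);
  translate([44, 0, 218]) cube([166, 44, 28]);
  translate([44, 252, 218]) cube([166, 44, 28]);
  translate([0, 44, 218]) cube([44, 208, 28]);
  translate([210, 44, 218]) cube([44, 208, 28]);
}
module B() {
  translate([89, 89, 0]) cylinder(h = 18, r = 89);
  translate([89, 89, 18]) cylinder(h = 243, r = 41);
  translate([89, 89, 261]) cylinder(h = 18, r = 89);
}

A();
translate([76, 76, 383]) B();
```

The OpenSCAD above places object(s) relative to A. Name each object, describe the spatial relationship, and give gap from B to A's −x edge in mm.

The spool's min-x is at 76; the stool's min-x is 0; gap = 76 mm.

A is a stool. B is a spool. The spool is on top of the stool. The gap from the spool to the stool's −x edge is 76 mm.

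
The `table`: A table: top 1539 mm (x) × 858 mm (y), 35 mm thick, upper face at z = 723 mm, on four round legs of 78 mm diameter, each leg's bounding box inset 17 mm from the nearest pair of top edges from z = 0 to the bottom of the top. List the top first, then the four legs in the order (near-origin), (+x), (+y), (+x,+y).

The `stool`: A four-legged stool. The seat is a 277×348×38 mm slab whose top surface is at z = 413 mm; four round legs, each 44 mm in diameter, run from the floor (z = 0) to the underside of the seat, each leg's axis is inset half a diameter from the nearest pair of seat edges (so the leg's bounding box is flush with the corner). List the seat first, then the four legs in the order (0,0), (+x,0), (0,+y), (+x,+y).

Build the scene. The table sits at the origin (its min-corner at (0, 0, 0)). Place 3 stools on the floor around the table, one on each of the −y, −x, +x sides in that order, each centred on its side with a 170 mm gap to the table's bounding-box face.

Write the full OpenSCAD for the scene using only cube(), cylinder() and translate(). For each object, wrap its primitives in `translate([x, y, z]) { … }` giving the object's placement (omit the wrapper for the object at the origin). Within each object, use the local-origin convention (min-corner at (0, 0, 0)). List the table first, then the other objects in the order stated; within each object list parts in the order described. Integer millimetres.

translate([0, 0, 688]) cube([1539, 858, 35]);
translate([56, 56, 0]) cylinder(h = 688, r = 39);
translate([1483, 56, 0]) cylinder(h = 688, r = 39);
translate([56, 802, 0]) cylinder(h = 688, r = 39);
translate([1483, 802, 0]) cylinder(h = 688, r = 39);
translate([631, -518, 0]) {
  translate([0, 0, 375]) cube([277, 348, 38]);
  translate([22, 22, 0]) cylinder(h = 375, r = 22);
  translate([255, 22, 0]) cylinder(h = 375, r = 22);
  translate([22, 326, 0]) cylinder(h = 375, r = 22);
  translate([255, 326, 0]) cylinder(h = 375, r = 22);
}
translate([-447, 255, 0]) {
  translate([0, 0, 375]) cube([277, 348, 38]);
  translate([22, 22, 0]) cylinder(h = 375, r = 22);
  translate([255, 22, 0]) cylinder(h = 375, r = 22);
  translate([22, 326, 0]) cylinder(h = 375, r = 22);
  translate([255, 326, 0]) cylinder(h = 375, r = 22);
}
translate([1709, 255, 0]) {
  translate([0, 0, 375]) cube([277, 348, 38]);
  translate([22, 22, 0]) cylinder(h = 375, r = 22);
  translate([255, 22, 0]) cylinder(h = 375, r = 22);
  translate([22, 326, 0]) cylinder(h = 375, r = 22);
  translate([255, 326, 0]) cylinder(h = 375, r = 22);
}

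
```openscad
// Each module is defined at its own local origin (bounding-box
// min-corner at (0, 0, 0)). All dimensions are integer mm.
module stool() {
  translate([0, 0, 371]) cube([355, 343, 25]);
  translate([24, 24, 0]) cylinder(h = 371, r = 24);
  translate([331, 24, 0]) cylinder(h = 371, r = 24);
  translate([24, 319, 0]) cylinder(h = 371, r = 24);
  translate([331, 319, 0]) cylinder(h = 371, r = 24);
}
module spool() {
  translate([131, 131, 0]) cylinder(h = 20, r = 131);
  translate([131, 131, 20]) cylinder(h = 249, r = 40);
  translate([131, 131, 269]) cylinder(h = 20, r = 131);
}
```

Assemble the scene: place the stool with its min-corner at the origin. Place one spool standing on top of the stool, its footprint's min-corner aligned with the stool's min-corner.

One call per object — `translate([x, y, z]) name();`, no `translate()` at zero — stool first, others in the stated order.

stool();
translate([0, 0, 396]) spool();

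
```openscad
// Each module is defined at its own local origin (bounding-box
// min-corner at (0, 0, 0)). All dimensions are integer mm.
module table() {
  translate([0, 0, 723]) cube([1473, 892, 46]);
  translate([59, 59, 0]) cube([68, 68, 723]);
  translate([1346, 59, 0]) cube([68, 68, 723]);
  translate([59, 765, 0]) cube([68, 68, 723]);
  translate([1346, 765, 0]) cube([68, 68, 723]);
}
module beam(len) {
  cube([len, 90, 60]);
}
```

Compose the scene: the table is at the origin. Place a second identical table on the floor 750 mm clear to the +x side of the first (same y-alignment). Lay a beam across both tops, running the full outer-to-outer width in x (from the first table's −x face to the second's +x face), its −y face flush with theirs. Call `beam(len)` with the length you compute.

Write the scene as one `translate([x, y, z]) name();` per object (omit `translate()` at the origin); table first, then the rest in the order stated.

table();
translate([2223, 0, 0]) table();
translate([0, 0, 769]) beam(3696);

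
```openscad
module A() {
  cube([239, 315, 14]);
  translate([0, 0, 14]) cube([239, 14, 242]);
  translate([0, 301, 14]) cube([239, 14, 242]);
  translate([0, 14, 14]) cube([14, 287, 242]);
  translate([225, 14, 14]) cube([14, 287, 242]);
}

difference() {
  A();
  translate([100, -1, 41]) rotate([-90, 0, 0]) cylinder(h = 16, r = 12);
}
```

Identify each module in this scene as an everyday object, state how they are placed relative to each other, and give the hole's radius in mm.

A is an open box. The open box has a circular hole through its front wall. The hole's radius is 12 mm.

The subtracted cylinder has r = 12 mm.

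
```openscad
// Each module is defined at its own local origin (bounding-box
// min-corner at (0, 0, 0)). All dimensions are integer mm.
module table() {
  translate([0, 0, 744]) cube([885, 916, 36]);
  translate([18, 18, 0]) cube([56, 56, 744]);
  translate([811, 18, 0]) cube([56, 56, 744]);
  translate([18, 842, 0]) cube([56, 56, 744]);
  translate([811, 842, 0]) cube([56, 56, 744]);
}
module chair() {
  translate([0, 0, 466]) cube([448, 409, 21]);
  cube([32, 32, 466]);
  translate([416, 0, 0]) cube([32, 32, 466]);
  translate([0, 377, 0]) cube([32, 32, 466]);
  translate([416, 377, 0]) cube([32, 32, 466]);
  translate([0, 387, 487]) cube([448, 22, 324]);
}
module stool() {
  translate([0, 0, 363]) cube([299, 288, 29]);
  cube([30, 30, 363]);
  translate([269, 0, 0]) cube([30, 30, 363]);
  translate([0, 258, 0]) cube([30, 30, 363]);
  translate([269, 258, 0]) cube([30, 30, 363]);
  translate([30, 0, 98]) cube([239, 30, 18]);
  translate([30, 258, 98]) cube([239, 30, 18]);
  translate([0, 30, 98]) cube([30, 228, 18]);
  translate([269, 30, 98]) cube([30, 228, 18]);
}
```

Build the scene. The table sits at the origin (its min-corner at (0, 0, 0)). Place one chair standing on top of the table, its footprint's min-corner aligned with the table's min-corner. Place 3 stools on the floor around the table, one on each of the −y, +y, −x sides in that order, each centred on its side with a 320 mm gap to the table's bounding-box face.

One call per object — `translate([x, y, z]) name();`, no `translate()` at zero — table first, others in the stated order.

table();
translate([0, 0, 780]) chair();
translate([293, -608, 0]) stool();
translate([293, 1236, 0]) stool();
translate([-619, 314, 0]) stool();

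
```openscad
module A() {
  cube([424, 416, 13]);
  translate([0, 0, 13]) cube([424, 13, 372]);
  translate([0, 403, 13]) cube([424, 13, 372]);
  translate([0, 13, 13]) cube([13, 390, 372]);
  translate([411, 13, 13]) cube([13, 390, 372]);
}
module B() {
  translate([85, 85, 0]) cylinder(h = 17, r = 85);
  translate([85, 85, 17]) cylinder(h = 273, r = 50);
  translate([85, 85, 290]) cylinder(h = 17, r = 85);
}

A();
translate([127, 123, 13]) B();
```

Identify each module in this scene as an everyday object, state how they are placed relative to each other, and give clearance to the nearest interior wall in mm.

Clearances: x = 114, y = 110; minimum 110 mm.

A is an open box. B is a spool. The spool sits inside the open box, centred. The clearance to the nearest interior wall is 110 mm.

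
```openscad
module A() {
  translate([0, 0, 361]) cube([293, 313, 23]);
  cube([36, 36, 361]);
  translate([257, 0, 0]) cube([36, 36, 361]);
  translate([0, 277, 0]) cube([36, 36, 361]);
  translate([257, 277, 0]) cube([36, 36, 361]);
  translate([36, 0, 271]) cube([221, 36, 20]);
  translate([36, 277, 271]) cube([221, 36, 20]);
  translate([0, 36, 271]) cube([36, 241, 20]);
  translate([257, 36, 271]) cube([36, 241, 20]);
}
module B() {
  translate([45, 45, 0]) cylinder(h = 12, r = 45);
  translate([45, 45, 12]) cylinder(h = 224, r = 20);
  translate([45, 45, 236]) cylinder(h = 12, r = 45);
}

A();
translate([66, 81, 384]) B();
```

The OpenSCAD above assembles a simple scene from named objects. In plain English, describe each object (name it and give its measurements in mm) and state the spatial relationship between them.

A is a four-legged stool. The seat is 293×313 mm, 23 mm thick, top at z = 384 mm. It stands on four square legs, each 36×36 mm in cross-section, from z = 0 to the seat underside, each flush with a corner of the seat. Four stretchers, 36 mm wide and 20 mm tall, connect adjacent legs with their undersides at z = 271 mm, each running between the inner faces of the legs it joins and aligned with the legs' outer faces on the other axis.

B is a spool: two coaxial disc flanges of radius 45 mm and thickness 12 mm, joined by a core cylinder of radius 20 mm and height 224 mm. The lower flange rests on z = 0 and the three cylinders share a vertical axis.

The spool is on top of the stool.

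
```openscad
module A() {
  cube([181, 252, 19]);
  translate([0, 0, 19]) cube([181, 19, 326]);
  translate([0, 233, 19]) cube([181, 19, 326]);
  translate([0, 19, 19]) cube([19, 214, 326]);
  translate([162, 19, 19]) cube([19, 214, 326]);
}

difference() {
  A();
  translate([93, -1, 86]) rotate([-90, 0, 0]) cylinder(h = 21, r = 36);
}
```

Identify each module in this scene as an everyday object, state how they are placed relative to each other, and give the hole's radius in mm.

A is an open box. The open box has a circular hole through its front wall. The hole's radius is 36 mm.

The subtracted cylinder has r = 36 mm.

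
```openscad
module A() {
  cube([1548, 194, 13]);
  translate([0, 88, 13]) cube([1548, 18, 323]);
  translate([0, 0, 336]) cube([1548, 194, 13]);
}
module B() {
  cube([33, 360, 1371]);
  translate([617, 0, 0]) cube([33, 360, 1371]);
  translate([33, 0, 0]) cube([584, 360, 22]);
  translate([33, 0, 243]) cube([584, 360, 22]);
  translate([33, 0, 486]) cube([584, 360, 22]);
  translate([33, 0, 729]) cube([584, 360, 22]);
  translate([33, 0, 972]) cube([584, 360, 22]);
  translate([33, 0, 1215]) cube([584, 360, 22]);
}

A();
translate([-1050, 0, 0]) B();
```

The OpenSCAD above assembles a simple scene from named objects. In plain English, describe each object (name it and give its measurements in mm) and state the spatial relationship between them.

A is an I-beam lying along x, 1548 mm long. Overall section height 349 mm. Two flanges 194 mm wide (y) and 13 mm thick, one on the floor and one at the top; a web 18 mm thick runs between them, centred on the flange width.

B is an open bookshelf. Two side panels, each 33 mm thick, 360 mm deep and 1371 mm tall, stand 650 mm apart (outside-to-outside). Between them sit 6 shelves, each 22 mm thick and 360 mm deep, spanning the full gap between the sides. The bottom shelf rests on the floor (its underside at z = 0) and the clear gap between one shelf's top and the next shelf's underside is 221 mm.

The bookshelf is on the floor beside the I-beam on its −x side.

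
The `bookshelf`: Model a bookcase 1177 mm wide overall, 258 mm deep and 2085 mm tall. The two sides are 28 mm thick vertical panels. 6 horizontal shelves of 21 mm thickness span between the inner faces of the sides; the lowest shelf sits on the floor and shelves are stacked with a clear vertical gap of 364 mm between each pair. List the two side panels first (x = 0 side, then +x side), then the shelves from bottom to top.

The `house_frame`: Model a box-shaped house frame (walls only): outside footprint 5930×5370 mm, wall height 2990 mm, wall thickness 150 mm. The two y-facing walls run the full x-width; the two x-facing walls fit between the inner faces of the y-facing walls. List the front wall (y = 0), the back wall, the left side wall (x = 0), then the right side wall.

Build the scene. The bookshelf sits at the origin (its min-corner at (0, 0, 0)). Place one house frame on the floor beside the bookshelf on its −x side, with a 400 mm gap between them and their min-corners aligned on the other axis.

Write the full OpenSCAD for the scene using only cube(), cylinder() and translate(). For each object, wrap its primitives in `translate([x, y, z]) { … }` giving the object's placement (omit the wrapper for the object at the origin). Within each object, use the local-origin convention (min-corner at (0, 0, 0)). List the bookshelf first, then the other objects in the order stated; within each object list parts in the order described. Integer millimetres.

cube([28, 258, 2085]);
translate([1149, 0, 0]) cube([28, 258, 2085]);
translate([28, 0, 0]) cube([1121, 258, 21]);
translate([28, 0, 385]) cube([1121, 258, 21]);
translate([28, 0, 770]) cube([1121, 258, 21]);
translate([28, 0, 1155]) cube([1121, 258, 21]);
translate([28, 0, 1540]) cube([1121, 258, 21]);
translate([28, 0, 1925]) cube([1121, 258, 21]);
translate([-6330, 0, 0]) {
  cube([5930, 150, 2990]);
  translate([0, 5220, 0]) cube([5930, 150, 2990]);
  translate([0, 150, 0]) cube([150, 5070, 2990]);
  translate([5780, 150, 0]) cube([150, 5070, 2990]);
}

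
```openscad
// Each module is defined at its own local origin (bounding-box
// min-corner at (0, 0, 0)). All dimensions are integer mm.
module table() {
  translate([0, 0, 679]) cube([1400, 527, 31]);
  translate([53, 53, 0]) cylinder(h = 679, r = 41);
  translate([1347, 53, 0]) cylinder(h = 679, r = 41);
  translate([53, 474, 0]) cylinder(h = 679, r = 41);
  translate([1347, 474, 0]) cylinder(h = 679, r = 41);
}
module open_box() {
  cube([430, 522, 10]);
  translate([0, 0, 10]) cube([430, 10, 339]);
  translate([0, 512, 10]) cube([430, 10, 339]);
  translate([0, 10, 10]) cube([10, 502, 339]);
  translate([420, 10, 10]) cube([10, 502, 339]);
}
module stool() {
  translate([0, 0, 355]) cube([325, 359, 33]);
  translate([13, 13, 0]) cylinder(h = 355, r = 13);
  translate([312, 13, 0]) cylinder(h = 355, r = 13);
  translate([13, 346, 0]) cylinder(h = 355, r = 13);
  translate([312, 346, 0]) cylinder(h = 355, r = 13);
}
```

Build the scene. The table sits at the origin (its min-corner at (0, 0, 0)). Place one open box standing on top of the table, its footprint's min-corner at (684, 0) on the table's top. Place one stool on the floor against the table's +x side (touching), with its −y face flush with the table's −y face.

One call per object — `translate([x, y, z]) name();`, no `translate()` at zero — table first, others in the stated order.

table();
translate([684, 0, 710]) open_box();
translate([1400, 0, 0]) stool();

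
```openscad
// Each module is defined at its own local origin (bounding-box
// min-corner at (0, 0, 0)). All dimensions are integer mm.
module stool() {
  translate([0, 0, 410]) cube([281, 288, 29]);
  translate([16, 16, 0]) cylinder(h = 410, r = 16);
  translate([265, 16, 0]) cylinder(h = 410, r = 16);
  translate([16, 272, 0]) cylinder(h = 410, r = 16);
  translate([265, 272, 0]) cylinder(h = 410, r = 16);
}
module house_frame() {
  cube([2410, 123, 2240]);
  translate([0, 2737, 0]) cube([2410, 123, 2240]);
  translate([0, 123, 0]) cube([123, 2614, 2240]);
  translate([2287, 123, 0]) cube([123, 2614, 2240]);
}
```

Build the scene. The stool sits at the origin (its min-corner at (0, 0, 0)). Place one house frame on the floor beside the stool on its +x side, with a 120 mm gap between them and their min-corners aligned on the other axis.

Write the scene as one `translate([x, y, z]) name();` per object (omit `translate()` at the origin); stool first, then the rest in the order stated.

stool();
translate([401, 0, 0]) house_frame();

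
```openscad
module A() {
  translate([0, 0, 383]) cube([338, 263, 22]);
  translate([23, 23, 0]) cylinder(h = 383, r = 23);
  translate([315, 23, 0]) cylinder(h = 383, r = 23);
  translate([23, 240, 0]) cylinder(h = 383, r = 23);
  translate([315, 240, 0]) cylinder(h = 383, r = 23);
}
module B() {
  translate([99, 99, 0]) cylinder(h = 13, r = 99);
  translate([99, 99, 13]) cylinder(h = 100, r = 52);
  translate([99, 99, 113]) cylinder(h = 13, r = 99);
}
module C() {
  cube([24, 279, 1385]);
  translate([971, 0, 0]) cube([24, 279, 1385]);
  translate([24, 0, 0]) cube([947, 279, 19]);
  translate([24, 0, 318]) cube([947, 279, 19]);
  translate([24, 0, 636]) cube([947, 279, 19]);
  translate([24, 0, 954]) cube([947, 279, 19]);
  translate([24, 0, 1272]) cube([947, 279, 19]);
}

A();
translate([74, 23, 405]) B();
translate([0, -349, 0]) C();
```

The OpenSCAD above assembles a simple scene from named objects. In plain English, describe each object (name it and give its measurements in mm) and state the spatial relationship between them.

A is a simple wooden stool: a rectangular seat 338 mm (x) by 263 mm (y), 22 mm thick, top face at z = 405 mm, on four round legs, each 46 mm in diameter. The legs rest on z = 0, each leg's axis is inset half a diameter from the nearest pair of seat edges (so the leg's bounding box is flush with the corner).

B is a spool: two coaxial disc flanges of radius 99 mm and thickness 13 mm, joined by a core cylinder of radius 52 mm and height 100 mm. The lower flange rests on z = 0 and the three cylinders share a vertical axis.

C is an open bookshelf. Two side panels, each 24 mm thick, 279 mm deep and 1385 mm tall, stand 995 mm apart (outside-to-outside). Between them sit 5 shelves, each 19 mm thick and 279 mm deep, spanning the full gap between the sides. The bottom shelf rests on the floor (its underside at z = 0) and the clear gap between one shelf's top and the next shelf's underside is 299 mm.

The spool is on top of the stool. The bookshelf is on the floor beside the stool on its −y side.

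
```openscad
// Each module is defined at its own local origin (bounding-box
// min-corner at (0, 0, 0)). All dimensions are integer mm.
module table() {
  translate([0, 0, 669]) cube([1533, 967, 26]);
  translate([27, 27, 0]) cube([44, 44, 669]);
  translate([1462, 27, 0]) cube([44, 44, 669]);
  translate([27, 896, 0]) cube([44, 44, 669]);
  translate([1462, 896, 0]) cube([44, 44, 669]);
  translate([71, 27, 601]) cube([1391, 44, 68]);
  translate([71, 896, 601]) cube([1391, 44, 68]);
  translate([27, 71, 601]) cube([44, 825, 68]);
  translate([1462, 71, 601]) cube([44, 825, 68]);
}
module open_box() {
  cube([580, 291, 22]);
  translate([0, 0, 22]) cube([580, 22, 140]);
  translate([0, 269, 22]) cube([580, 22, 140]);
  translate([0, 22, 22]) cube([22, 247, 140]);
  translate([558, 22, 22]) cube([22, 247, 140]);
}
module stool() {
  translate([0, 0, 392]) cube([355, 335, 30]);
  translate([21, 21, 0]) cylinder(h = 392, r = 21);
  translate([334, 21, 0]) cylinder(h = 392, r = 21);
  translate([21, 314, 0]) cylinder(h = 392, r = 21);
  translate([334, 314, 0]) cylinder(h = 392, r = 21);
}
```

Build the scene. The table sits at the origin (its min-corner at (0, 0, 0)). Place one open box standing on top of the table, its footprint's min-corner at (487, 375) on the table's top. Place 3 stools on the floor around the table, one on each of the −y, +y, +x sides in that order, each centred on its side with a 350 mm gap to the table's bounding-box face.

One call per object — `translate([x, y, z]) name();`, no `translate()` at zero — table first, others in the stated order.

table();
translate([487, 375, 695]) open_box();
translate([589, -685, 0]) stool();
translate([589, 1317, 0]) stool();
translate([1883, 316, 0]) stool();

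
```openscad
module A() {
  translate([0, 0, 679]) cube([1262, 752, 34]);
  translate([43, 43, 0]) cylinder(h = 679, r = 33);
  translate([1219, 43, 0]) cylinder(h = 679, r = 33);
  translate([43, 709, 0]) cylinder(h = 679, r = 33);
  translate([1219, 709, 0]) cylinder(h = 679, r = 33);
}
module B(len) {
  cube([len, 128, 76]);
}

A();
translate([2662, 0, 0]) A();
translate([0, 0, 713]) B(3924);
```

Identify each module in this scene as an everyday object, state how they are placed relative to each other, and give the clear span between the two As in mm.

A is a table. B is a beam. A beam spans the tops of two tables. The clear span between the two tables is 1400 mm.

Second table starts at x = 2662; first ends at x = 1262; clear span = 2662 − 1262 = 1400 mm.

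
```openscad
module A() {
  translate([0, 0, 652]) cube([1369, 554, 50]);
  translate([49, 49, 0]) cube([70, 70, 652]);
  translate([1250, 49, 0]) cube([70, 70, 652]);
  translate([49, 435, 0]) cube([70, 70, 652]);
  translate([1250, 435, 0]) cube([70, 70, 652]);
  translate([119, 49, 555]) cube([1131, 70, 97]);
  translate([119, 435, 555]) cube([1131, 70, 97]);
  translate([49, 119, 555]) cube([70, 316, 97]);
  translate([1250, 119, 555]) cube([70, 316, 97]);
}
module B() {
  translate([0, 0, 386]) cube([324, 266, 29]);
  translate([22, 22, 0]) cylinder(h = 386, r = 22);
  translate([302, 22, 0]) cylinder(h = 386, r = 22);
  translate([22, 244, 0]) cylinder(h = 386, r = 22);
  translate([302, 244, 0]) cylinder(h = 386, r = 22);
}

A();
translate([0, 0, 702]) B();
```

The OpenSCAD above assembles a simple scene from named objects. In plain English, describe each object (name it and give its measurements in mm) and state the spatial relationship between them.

A is a table: top 1369 mm (x) × 554 mm (y), 50 mm thick, upper face at z = 702 mm, on four 70×70 mm square legs, each inset 49 mm from the nearest pair of top edges, running from z = 0 to the bottom of the top. Four apron rails, 70 mm thick and 97 mm tall, run between adjacent legs with their top edges flush with the underside of the top and their outer faces flush with the legs' outer faces.

B is a simple wooden stool: a rectangular seat 324 mm (x) by 266 mm (y), 29 mm thick, top face at z = 415 mm, on four round legs, each 44 mm in diameter. The legs rest on z = 0, each leg's axis is inset half a diameter from the nearest pair of seat edges (so the leg's bounding box is flush with the corner).

The stool is on top of the table.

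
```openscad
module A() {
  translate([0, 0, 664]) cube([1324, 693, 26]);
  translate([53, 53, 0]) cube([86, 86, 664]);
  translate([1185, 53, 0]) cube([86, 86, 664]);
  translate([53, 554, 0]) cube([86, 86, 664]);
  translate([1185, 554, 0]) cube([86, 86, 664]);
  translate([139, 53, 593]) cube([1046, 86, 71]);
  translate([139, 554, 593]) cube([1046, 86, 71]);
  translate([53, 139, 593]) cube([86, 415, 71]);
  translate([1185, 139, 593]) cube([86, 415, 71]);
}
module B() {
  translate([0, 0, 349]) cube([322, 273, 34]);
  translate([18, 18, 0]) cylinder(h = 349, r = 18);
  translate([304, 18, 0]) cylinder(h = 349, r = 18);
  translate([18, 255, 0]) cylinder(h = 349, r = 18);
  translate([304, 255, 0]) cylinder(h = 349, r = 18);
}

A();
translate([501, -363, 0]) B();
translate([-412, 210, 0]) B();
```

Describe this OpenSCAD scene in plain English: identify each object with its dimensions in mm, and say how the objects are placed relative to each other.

A is a rectangular dining table. The top is 1324×693×26 mm with its upper surface at z = 690 mm. It stands on four 86×86 mm square legs, each inset 53 mm from the nearest pair of top edges, running from the floor to the underside of the top. Four apron rails, 86 mm thick and 71 mm tall, run between adjacent legs with their top edges flush with the underside of the top and their outer faces flush with the legs' outer faces.

B is a simple wooden stool: a rectangular seat 322 mm (x) by 273 mm (y), 34 mm thick, top face at z = 383 mm, on four round legs, each 36 mm in diameter. The legs rest on z = 0, each leg's axis is inset half a diameter from the nearest pair of seat edges (so the leg's bounding box is flush with the corner).

Two stools sit around the table at the −y, −x sides.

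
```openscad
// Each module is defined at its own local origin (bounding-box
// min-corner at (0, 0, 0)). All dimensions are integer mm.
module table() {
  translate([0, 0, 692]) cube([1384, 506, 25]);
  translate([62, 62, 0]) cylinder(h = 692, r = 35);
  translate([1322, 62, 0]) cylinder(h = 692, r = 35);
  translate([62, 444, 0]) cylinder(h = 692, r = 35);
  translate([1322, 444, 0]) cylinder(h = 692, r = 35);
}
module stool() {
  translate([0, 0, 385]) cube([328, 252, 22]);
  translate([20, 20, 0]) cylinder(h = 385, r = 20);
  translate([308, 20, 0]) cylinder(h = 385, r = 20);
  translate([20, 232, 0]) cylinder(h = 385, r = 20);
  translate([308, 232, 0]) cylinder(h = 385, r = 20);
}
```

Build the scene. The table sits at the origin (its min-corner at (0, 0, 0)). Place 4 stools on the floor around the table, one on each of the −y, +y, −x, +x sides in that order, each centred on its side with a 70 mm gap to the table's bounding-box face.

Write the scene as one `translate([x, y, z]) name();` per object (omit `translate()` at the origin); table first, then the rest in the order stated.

table();
translate([528, -322, 0]) stool();
translate([528, 576, 0]) stool();
translate([-398, 127, 0]) stool();
translate([1454, 127, 0]) stool();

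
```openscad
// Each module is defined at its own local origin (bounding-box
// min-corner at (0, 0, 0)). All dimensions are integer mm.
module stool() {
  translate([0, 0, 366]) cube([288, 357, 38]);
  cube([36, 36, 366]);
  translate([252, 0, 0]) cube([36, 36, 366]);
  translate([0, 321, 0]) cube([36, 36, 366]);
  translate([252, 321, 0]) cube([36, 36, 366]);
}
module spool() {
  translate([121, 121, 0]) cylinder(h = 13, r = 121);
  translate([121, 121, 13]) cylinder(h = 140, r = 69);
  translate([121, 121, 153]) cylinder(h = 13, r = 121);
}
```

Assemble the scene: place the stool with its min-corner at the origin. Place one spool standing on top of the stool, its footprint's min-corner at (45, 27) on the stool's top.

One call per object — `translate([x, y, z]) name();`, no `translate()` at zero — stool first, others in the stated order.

stool();
translate([45, 27, 404]) spool();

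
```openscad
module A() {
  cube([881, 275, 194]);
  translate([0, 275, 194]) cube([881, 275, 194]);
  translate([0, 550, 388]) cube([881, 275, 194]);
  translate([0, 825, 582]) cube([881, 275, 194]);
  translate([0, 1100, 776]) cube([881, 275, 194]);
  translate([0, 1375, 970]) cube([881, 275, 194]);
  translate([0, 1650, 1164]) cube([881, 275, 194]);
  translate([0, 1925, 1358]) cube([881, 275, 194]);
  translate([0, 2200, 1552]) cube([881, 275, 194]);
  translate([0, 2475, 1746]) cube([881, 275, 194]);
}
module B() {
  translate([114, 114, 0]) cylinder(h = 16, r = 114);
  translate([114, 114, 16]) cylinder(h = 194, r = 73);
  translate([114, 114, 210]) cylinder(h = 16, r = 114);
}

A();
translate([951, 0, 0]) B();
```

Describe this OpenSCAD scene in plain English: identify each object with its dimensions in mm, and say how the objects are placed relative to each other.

A is a straight staircase of 10 solid steps. Each step is 881 mm wide (x), 275 mm deep (y, the going) and 194 mm tall (the rise). The first step rests on the floor; each subsequent step sits one going further in +y and one rise higher in +z, directly behind and above the previous step with no overlap.

B is a spool: two coaxial disc flanges of radius 114 mm and thickness 16 mm, joined by a core cylinder of radius 73 mm and height 194 mm. The lower flange rests on z = 0 and the three cylinders share a vertical axis.

The spool is on the floor beside the staircase on its +x side.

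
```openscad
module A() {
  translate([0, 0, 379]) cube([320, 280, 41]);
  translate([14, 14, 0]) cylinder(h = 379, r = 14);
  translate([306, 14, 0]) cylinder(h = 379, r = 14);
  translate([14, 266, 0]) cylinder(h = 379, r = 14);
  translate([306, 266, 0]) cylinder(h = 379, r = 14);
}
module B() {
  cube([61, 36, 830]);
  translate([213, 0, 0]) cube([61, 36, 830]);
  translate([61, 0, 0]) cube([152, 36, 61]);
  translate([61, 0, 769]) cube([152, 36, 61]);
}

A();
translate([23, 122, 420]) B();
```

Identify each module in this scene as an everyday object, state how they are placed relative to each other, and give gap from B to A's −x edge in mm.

The picture frame's min-x is at 23; the stool's min-x is 0; gap = 23 mm.

A is a stool. B is a picture frame. The picture frame is on top of the stool, centred. The gap from the picture frame to the stool's −x edge is 23 mm.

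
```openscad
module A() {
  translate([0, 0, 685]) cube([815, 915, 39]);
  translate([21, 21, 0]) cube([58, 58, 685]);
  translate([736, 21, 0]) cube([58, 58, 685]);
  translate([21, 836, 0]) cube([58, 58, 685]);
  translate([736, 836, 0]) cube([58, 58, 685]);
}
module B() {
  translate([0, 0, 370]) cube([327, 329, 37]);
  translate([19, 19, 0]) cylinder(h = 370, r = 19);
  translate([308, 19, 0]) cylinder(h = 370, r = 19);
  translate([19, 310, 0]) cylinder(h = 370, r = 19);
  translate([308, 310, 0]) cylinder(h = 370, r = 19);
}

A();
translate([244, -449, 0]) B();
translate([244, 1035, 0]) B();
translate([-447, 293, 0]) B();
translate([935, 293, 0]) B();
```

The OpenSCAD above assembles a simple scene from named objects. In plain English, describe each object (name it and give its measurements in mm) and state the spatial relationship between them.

A is a table: top 815 mm (x) × 915 mm (y), 39 mm thick, upper face at z = 724 mm, on four 58×58 mm square legs, each inset 21 mm from the nearest pair of top edges, running from z = 0 to the bottom of the top.

B is a four-legged stool. The seat is a 327×329×37 mm slab whose top surface is at z = 407 mm; four round legs, each 38 mm in diameter, run from the floor (z = 0) to the underside of the seat, each leg's axis is inset half a diameter from the nearest pair of seat edges (so the leg's bounding box is flush with the corner).

Four stools sit around the table at the −y, +y, −x, +x sides.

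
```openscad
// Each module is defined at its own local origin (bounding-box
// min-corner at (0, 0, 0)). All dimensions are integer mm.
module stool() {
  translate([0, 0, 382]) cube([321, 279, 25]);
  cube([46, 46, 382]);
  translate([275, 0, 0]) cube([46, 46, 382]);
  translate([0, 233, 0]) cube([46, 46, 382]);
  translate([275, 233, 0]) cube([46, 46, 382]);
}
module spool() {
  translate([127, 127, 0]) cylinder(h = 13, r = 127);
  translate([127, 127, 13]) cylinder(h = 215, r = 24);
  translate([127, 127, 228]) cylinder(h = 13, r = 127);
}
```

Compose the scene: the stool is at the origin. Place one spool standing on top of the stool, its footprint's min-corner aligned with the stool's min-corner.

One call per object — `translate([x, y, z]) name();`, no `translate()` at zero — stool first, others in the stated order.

stool();
translate([0, 0, 407]) spool();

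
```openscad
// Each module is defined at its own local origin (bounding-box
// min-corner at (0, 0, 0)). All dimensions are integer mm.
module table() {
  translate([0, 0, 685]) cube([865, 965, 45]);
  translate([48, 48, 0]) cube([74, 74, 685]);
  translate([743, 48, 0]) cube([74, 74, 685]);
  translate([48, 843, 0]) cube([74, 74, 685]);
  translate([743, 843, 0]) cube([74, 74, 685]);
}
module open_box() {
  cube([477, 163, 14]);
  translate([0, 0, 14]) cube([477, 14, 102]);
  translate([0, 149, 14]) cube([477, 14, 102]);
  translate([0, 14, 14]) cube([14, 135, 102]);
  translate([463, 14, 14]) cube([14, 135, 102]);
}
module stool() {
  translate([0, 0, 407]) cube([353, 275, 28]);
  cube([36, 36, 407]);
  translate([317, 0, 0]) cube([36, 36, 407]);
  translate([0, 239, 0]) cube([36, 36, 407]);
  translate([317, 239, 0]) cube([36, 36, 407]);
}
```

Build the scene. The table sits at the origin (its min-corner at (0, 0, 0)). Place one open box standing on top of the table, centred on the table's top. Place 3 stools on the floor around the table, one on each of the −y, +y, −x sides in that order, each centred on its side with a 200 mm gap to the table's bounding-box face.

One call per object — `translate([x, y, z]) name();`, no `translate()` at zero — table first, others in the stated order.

table();
translate([194, 401, 730]) open_box();
translate([256, -475, 0]) stool();
translate([256, 1165, 0]) stool();
translate([-553, 345, 0]) stool();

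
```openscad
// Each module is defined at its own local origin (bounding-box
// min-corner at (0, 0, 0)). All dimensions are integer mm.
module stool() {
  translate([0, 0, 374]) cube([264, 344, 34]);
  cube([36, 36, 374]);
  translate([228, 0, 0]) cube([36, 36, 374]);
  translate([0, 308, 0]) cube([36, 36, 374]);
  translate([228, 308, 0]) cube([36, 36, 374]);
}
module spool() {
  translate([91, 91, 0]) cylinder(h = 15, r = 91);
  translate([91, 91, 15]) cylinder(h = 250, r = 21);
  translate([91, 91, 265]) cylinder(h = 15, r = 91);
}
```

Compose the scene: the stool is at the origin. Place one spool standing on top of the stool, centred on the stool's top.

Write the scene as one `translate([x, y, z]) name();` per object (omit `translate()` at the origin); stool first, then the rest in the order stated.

stool();
translate([41, 81, 408]) spool();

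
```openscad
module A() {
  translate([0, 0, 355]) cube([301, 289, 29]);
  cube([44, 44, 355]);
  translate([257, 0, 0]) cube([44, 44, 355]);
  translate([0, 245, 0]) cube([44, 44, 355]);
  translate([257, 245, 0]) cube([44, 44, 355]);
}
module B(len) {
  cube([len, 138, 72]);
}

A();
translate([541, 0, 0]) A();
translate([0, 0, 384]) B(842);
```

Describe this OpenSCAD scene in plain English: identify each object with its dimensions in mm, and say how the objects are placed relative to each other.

A is a four-legged stool. The seat is 301×289 mm, 29 mm thick, top at z = 384 mm. It stands on four square legs, each 44×44 mm in cross-section, from z = 0 to the seat underside, each flush with a corner of the seat.

B is a rectangular beam 842 mm long (x), 138 mm deep (y), 72 mm thick (z).

The beam spans the tops of two stools placed 240 mm apart, resting at z = 384 mm.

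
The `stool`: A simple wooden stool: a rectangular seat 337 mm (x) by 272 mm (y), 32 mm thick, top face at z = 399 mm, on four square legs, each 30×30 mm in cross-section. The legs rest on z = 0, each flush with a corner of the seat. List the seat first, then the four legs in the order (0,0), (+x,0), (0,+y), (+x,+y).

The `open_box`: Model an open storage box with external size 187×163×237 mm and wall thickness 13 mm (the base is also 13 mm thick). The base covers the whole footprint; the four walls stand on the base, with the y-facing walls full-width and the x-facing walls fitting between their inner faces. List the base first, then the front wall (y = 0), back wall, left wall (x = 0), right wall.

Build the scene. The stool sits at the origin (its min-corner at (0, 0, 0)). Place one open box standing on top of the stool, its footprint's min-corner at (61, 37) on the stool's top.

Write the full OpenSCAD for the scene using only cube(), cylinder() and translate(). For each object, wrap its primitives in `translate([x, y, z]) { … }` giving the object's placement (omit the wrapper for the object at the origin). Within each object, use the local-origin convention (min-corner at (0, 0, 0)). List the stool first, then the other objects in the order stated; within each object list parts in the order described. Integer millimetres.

translate([0, 0, 367]) cube([337, 272, 32]);
cube([30, 30, 367]);
translate([307, 0, 0]) cube([30, 30, 367]);
translate([0, 242, 0]) cube([30, 30, 367]);
translate([307, 242, 0]) cube([30, 30, 367]);
translate([61, 37, 399]) {
  cube([187, 163, 13]);
  translate([0, 0, 13]) cube([187, 13, 224]);
  translate([0, 150, 13]) cube([187, 13, 224]);
  translate([0, 13, 13]) cube([13, 137, 224]);
  translate([174, 13, 13]) cube([13, 137, 224]);
}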